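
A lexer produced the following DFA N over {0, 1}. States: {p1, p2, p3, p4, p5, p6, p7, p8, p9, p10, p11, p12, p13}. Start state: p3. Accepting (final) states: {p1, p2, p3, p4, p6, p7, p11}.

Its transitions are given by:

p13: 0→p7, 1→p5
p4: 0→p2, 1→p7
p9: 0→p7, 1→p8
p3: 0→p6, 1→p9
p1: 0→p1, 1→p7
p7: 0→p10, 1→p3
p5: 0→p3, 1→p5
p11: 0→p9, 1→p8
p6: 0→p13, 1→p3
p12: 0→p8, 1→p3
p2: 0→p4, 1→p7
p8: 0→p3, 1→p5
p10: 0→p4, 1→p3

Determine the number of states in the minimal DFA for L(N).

7

States {p1,p11,p12} cannot be reached from the start state, so discard them.
Initial partition by acceptance: {p2,p3,p4,p6,p7} | {p5,p8,p9,p10,p13}.
Split {p2,p3,p4,p6,p7} by δ(·,0) → {p2,p3,p4} and {p6,p7}.
On input 0, block {p2,p3,p4} splits into {p2,p4} and {p3}.
Split {p5,p8,p9,p10,p13} by δ(·,0) → {p5,p8} and {p9,p13} and {p10}.
On input 0, block {p6,p7} splits into {p6} and {p7}.
Stable partition: {p2,p4} | {p5,p8} | {p6} | {p3} | {p9,p13} | {p10} | {p7} — 7 equivalence classes.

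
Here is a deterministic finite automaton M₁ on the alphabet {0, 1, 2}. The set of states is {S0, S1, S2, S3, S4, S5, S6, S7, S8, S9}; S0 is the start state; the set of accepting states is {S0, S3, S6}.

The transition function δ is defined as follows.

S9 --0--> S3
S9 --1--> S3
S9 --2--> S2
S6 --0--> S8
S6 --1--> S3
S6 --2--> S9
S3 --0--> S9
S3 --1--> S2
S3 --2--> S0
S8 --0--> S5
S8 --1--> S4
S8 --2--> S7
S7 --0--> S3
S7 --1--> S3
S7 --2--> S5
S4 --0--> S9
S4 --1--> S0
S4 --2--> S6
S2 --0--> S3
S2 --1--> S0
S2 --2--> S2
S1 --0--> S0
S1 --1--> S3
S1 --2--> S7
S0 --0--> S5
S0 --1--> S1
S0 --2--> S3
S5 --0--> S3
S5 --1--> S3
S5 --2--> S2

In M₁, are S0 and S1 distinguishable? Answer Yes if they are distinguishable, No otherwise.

Yes

First remove the unreachable states {S4,S6,S8}; 7 states remain.
Start with accepting vs non-accepting: {S0,S3} | {S1,S2,S5,S7,S9}.
Stable partition: {S0,S3} | {S1,S2,S5,S7,S9} — 2 equivalence classes.
S0 and S1 end up in different blocks, so they are distinguishable. For instance, the string 'ε' is accepted from only S0.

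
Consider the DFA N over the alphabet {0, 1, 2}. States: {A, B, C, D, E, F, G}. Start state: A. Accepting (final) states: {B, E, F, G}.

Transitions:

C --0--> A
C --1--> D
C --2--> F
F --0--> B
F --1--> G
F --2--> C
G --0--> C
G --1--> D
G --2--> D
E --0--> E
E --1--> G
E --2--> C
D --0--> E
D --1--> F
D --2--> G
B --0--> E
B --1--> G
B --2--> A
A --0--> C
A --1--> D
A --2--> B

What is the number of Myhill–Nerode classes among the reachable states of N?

Initial partition by acceptance: {B,E,F,G} | {A,C,D}.
On input 0, block {B,E,F,G} splits into {B,E,F} and {G}.
On input 0, block {A,C,D} splits into {A,C} and {D}.
The partition is now stable with 4 blocks: {B,E,F} | {A,C} | {G} | {D}.

4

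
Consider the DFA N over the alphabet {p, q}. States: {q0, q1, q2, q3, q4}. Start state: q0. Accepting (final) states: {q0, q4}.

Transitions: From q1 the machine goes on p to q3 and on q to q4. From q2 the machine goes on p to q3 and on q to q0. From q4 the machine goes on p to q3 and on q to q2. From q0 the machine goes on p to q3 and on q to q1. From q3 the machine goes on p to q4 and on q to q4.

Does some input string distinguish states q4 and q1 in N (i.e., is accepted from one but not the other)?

Yes

Every state is reachable, so we keep all 5.
P0 = {q0,q4} | {q1,q2,q3}.
Refine {q1,q2,q3} on symbol p: members go to different blocks, giving {q1,q2} and {q3}.
The partition is now stable with 3 blocks: {q0,q4} | {q1,q2} | {q3}.
q4 and q1 end up in different blocks, so they are distinguishable. For instance, the string 'ε' is accepted from only q4.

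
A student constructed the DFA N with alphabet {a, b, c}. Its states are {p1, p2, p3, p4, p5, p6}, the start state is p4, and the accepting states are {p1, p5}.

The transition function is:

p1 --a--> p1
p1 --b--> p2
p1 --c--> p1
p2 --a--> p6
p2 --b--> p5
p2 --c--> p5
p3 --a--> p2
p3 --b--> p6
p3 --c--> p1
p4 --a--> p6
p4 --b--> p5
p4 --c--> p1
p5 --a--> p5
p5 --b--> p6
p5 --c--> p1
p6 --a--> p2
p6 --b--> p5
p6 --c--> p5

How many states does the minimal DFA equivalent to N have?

First remove the unreachable states {p3}; 5 states remain.
Initial partition by acceptance: {p1,p5} | {p2,p4,p6}.
Stable partition: {p1,p5} | {p2,p4,p6} — 2 equivalence classes.

2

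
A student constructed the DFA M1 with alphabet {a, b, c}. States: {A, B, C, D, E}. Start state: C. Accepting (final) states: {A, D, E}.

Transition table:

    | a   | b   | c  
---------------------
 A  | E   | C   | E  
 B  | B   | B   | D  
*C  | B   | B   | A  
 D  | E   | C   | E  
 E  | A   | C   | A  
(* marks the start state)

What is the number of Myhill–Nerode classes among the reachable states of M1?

Every state is reachable, so we keep all 5.
Initial partition by acceptance: {A,D,E} | {B,C}.
The partition is now stable with 2 blocks: {A,D,E} | {B,C}.

2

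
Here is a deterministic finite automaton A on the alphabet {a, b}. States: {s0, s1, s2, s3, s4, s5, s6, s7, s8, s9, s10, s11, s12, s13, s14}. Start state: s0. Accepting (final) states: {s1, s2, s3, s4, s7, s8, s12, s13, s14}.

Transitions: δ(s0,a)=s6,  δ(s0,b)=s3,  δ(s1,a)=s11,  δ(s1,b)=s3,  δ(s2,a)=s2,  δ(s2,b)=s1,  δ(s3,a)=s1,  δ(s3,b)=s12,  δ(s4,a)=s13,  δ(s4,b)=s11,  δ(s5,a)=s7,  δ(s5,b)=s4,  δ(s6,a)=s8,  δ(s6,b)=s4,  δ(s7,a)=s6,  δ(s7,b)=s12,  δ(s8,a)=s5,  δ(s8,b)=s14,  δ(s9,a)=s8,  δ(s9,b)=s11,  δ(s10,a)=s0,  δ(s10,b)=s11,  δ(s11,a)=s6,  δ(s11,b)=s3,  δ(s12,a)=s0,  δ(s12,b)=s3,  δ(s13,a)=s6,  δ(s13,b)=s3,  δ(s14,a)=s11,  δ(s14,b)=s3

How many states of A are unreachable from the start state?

No path from s0 leads to s2, s9, s10; the other 12 states are all reachable.

3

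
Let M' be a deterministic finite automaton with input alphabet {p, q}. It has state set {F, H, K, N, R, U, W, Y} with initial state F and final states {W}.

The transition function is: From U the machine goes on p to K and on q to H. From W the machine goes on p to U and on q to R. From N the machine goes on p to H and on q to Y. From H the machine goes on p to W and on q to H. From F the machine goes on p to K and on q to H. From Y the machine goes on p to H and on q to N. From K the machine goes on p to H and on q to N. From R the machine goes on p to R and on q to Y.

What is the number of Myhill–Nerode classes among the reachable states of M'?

5

Every state is reachable, so we keep all 8.
P0 = {W} | {F,H,K,N,R,U,Y}.
On input p, block {F,H,K,N,R,U,Y} splits into {F,K,N,R,U,Y} and {H}.
On input p, block {F,K,N,R,U,Y} splits into {F,R,U} and {K,N,Y}.
Refine {F,R,U} on symbol p: members go to different blocks, giving {F,U} and {R}.
No further refinement is possible. Final partition (5 blocks): {W} | {F,U} | {H} | {K,N,Y} | {R}.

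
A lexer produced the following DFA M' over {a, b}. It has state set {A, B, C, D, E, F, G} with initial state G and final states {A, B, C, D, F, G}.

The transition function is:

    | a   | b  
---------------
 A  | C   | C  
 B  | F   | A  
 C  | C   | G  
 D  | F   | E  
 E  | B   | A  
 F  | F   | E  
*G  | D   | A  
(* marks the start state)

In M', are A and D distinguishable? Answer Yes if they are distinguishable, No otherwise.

Yes

Initial partition by acceptance: {A,B,C,D,F,G} | {E}.
Refine {A,B,C,D,F,G} on symbol b: members go to different blocks, giving {A,B,C,G} and {D,F}.
Split {A,B,C,G} by δ(·,a) → {A,C} and {B,G}.
On input b, block {A,C} splits into {A} and {C}.
No further refinement is possible. Final partition (5 blocks): {A} | {E} | {D,F} | {B,G} | {C}.
A and D end up in different blocks, so they are distinguishable. For instance, the string 'b' is accepted from only A.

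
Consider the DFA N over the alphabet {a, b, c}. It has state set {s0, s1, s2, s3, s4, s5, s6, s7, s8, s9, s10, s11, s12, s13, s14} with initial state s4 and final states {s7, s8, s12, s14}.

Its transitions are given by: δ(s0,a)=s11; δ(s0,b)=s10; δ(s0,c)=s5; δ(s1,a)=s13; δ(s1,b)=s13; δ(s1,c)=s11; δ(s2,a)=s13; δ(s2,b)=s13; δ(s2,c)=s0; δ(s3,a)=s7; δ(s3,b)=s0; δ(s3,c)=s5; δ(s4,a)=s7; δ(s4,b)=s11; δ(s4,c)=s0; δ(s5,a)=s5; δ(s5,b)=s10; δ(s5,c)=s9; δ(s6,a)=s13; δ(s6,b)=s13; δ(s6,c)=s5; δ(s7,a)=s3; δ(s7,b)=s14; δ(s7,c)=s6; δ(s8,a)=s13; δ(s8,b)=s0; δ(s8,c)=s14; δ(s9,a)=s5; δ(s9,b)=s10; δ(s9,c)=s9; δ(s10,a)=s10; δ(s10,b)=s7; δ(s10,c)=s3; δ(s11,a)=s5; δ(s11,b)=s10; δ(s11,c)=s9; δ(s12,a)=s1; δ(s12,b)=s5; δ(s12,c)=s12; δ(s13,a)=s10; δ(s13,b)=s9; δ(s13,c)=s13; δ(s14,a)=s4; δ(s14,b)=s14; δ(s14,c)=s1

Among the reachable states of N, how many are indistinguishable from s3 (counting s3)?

Reachable states from the start: {s0,s1,s3,s4,s5,s6,s7,s9,s10,s11,s13,s14}. Unreachable: {s2,s8,s12} — drop them.
Initial partition by acceptance: {s7,s14} | {s0,s1,s3,s4,s5,s6,s9,s10,s11,s13}.
Refine {s0,s1,s3,s4,s5,s6,s9,s10,s11,s13} on symbol a: members go to different blocks, giving {s0,s1,s5,s6,s9,s10,s11,s13} and {s3,s4}.
Split {s0,s1,s5,s6,s9,s10,s11,s13} by δ(·,b) → {s0,s1,s5,s6,s9,s11,s13} and {s10}.
On input a, block {s0,s1,s5,s6,s9,s11,s13} splits into {s0,s1,s5,s6,s9,s11} and {s13}.
Split {s0,s1,s5,s6,s9,s11} by δ(·,a) → {s0,s5,s9,s11} and {s1,s6}.
The partition is now stable with 6 blocks: {s7,s14} | {s0,s5,s9,s11} | {s3,s4} | {s10} | {s13} | {s1,s6}.
State s3 belongs to the block {s3,s4}, which has 2 states.

2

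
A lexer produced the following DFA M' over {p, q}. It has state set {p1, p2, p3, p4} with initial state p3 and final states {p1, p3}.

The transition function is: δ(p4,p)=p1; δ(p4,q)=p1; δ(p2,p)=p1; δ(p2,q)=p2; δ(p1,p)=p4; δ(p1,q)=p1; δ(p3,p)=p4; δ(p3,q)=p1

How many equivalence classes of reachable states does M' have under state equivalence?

2

Reachable states from the start: {p1,p3,p4}. Unreachable: {p2} — drop them.
Initial partition by acceptance: {p1,p3} | {p4}.
The partition is now stable with 2 blocks: {p1,p3} | {p4}.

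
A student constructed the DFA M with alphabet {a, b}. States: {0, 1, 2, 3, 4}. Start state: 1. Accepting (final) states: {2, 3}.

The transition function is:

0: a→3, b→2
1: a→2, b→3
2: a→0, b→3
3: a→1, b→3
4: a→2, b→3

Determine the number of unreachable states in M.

1

Starting at 1 and following transitions, the reachable set is {0, 1, 2, 3}. That leaves 4 unreachable — 1 in total.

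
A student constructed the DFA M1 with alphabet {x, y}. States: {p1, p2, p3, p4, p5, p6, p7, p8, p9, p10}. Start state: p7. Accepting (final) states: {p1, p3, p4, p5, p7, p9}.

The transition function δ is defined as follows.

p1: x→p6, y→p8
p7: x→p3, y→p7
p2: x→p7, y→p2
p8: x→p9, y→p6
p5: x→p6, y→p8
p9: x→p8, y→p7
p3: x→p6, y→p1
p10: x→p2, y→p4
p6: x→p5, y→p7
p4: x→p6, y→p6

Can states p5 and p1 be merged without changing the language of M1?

States {p2,p4,p10} cannot be reached from the start state, so discard them.
Initial partition by acceptance: {p1,p3,p5,p7,p9} | {p6,p8}.
Split {p1,p3,p5,p7,p9} by δ(·,x) → {p1,p3,p5,p9} and {p7}.
Refine {p1,p3,p5,p9} on symbol y: members go to different blocks, giving {p1,p5} and {p3} and {p9}.
On input x, block {p6,p8} splits into {p6} and {p8}.
The partition is now stable with 6 blocks: {p1,p5} | {p6} | {p7} | {p3} | {p9} | {p8}.
p5 and p1 lie in the same block of the stable partition, so they are equivalent — no string distinguishes them.

Yes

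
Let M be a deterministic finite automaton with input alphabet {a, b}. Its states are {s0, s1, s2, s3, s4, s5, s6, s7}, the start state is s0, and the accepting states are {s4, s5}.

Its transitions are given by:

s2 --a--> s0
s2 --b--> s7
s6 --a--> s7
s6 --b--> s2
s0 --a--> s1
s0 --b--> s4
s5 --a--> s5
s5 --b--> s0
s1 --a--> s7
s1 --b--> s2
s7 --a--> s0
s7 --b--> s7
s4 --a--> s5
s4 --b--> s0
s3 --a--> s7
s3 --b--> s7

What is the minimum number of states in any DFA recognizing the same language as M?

4

Reachable states from the start: {s0,s1,s2,s4,s5,s7}. Unreachable: {s3,s6} — drop them.
P0 = {s4,s5} | {s0,s1,s2,s7}.
On input b, block {s0,s1,s2,s7} splits into {s1,s2,s7} and {s0}.
On input a, block {s1,s2,s7} splits into {s2,s7} and {s1}.
No further refinement is possible. Final partition (4 blocks): {s4,s5} | {s2,s7} | {s0} | {s1}.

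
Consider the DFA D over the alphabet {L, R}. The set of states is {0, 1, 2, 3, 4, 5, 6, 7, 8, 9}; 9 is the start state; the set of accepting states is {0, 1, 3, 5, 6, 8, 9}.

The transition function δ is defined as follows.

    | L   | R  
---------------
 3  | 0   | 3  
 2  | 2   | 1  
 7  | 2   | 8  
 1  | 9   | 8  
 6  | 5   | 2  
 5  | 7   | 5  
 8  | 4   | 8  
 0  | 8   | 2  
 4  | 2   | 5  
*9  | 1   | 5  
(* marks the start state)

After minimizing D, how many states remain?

First remove the unreachable states {0,3,6}; 7 states remain.
Initial partition by acceptance: {1,5,8,9} | {2,4,7}.
Refine {1,5,8,9} on symbol L: members go to different blocks, giving {1,9} and {5,8}.
Refine {2,4,7} on symbol R: members go to different blocks, giving {4,7} and {2}.
No further refinement is possible. Final partition (4 blocks): {1,9} | {4,7} | {5,8} | {2}.

4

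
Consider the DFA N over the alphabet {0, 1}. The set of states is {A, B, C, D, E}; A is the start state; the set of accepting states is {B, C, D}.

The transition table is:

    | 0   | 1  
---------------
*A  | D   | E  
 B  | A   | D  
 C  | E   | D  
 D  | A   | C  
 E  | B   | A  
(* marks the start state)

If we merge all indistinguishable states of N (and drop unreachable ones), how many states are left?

P0 = {B,C,D} | {A,E}.
No further refinement is possible. Final partition (2 blocks): {B,C,D} | {A,E}.

2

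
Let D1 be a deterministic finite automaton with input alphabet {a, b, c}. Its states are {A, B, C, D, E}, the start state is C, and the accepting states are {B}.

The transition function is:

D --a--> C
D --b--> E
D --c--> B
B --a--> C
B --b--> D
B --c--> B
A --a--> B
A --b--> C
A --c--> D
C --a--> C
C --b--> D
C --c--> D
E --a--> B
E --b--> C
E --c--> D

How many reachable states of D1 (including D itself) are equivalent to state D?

1

States {A} cannot be reached from the start state, so discard them.
P0 = {B} | {C,D,E}.
On input a, block {C,D,E} splits into {C,D} and {E}.
Refine {C,D} on symbol b: members go to different blocks, giving {C} and {D}.
Stable partition: {B} | {C} | {E} | {D} — 4 equivalence classes.
The equivalence class containing D is {D}, of size 1.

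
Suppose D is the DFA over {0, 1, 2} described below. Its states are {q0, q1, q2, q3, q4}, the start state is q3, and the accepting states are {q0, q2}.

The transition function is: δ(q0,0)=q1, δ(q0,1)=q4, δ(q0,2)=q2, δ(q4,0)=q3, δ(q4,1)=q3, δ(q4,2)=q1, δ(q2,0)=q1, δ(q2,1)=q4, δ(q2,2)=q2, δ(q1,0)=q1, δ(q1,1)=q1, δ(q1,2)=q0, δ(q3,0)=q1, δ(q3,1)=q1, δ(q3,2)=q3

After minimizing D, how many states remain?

4

Initial partition by acceptance: {q0,q2} | {q1,q3,q4}.
On input 2, block {q1,q3,q4} splits into {q3,q4} and {q1}.
Refine {q3,q4} on symbol 0: members go to different blocks, giving {q3} and {q4}.
Stable partition: {q0,q2} | {q3} | {q1} | {q4} — 4 equivalence classes.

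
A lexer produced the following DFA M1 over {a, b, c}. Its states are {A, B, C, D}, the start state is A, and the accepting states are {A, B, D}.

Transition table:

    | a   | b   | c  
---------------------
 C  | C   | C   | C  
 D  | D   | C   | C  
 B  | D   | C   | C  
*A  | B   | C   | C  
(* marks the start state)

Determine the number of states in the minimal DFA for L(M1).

2

Every state is reachable, so we keep all 4.
Initial partition by acceptance: {A,B,D} | {C}.
No further refinement is possible. Final partition (2 blocks): {A,B,D} | {C}.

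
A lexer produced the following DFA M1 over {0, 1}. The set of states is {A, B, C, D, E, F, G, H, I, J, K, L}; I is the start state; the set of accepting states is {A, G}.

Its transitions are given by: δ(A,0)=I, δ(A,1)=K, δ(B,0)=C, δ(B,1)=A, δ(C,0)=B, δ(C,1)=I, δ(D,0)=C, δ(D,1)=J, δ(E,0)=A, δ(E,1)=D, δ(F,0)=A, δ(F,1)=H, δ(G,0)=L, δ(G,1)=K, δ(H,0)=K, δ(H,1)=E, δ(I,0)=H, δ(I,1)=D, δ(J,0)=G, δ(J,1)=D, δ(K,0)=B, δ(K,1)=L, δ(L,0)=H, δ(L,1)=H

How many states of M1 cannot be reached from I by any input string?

Starting at I and following transitions, the reachable set is {A, B, C, D, E, G, H, I, J, K, L}. That leaves F unreachable — 1 in total.

1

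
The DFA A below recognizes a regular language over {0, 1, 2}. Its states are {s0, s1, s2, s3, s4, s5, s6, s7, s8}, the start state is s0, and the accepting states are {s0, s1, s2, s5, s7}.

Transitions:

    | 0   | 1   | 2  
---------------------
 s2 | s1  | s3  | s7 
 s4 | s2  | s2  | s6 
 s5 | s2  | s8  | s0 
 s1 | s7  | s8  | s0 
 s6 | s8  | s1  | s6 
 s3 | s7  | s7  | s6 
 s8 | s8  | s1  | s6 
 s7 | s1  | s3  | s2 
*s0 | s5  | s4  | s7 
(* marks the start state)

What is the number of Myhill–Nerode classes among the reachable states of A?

4

Every state is reachable, so we keep all 9.
Initial partition by acceptance: {s0,s1,s2,s5,s7} | {s3,s4,s6,s8}.
Split {s3,s4,s6,s8} by δ(·,0) → {s3,s4} and {s6,s8}.
On input 1, block {s0,s1,s2,s5,s7} splits into {s0,s2,s7} and {s1,s5}.
No further refinement is possible. Final partition (4 blocks): {s0,s2,s7} | {s3,s4} | {s6,s8} | {s1,s5}.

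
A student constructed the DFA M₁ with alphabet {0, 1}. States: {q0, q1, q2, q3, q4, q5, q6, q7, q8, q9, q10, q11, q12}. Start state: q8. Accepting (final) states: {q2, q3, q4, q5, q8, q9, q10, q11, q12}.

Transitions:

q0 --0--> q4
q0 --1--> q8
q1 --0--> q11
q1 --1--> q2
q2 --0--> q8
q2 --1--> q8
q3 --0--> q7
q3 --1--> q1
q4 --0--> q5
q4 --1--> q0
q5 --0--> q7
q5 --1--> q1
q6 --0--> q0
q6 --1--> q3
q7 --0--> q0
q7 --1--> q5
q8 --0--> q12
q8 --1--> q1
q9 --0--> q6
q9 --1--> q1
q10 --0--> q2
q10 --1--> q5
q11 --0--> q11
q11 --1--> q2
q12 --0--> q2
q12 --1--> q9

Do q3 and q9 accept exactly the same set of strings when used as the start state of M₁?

Yes

First remove the unreachable states {q10}; 12 states remain.
Start with accepting vs non-accepting: {q2,q3,q4,q5,q8,q9,q11,q12} | {q0,q1,q6,q7}.
On input 0, block {q2,q3,q4,q5,q8,q9,q11,q12} splits into {q2,q4,q8,q11,q12} and {q3,q5,q9}.
On input 0, block {q2,q4,q8,q11,q12} splits into {q2,q8,q11,q12} and {q4}.
On input 1, block {q2,q8,q11,q12} splits into {q2,q11} and {q8} and {q12}.
Refine {q2,q11} on symbol 0: members go to different blocks, giving {q2} and {q11}.
Split {q0,q1,q6,q7} by δ(·,0) → {q6,q7} and {q0} and {q1}.
The partition is now stable with 9 blocks: {q2} | {q6,q7} | {q3,q5,q9} | {q4} | {q8} | {q12} | {q11} | {q0} | {q1}.
q3 and q9 lie in the same block of the stable partition, so they are equivalent — no string distinguishes them.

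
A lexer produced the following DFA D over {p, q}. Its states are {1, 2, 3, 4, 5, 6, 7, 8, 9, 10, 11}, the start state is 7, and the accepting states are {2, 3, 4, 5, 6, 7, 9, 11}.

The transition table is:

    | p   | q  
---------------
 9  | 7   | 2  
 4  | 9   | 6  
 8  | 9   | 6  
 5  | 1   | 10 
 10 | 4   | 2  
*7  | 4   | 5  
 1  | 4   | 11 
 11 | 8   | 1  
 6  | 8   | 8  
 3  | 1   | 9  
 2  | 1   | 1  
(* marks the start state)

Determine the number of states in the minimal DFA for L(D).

Reachable states from the start: {1,2,4,5,6,7,8,9,10,11}. Unreachable: {3} — drop them.
Start with accepting vs non-accepting: {2,4,5,6,7,9,11} | {1,8,10}.
On input p, block {2,4,5,6,7,9,11} splits into {2,5,6,11} and {4,7,9}.
Stable partition: {2,5,6,11} | {1,8,10} | {4,7,9} — 3 equivalence classes.

3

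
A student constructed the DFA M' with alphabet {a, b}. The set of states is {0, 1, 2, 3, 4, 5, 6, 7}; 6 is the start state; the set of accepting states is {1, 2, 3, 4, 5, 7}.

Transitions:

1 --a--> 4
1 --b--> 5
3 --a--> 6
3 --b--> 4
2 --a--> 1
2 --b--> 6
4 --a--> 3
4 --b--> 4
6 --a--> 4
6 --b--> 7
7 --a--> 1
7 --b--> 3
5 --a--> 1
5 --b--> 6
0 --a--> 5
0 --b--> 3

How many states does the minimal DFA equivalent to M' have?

Reachable states from the start: {1,3,4,5,6,7}. Unreachable: {0,2} — drop them.
Start with accepting vs non-accepting: {1,3,4,5,7} | {6}.
Split {1,3,4,5,7} by δ(·,a) → {1,4,5,7} and {3}.
On input a, block {1,4,5,7} splits into {1,5,7} and {4}.
Refine {1,5,7} on symbol a: members go to different blocks, giving {5,7} and {1}.
Refine {5,7} on symbol b: members go to different blocks, giving {5} and {7}.
No further refinement is possible. Final partition (6 blocks): {5} | {6} | {3} | {4} | {1} | {7}.

6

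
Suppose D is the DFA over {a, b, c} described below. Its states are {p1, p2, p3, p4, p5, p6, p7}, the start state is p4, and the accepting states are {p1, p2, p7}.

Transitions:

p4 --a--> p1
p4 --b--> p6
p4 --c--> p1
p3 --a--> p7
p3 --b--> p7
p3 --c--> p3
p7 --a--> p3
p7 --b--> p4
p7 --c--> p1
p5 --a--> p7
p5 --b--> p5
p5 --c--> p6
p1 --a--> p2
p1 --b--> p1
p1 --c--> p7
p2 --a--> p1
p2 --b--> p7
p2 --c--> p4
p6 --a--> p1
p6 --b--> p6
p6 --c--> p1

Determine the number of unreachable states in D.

1

BFS from p4 reaches {p1, p2, p3, p4, p6, p7}; the 1 state(s) p5 are never visited.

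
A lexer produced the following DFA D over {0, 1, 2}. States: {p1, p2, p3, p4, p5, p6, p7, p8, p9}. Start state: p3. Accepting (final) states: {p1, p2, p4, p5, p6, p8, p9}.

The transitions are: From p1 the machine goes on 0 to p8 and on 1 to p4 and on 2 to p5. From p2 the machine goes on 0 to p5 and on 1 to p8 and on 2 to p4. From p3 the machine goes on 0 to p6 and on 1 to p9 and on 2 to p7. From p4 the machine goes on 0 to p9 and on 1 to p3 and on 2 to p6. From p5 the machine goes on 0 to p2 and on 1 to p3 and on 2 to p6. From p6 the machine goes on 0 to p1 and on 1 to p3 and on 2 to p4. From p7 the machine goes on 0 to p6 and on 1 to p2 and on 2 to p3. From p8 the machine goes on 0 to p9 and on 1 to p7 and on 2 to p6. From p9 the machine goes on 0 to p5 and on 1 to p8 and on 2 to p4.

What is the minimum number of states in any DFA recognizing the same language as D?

Every state is reachable, so we keep all 9.
Start with accepting vs non-accepting: {p1,p2,p4,p5,p6,p8,p9} | {p3,p7}.
Split {p1,p2,p4,p5,p6,p8,p9} by δ(·,1) → {p4,p5,p6,p8} and {p1,p2,p9}.
No further refinement is possible. Final partition (3 blocks): {p4,p5,p6,p8} | {p3,p7} | {p1,p2,p9}.

3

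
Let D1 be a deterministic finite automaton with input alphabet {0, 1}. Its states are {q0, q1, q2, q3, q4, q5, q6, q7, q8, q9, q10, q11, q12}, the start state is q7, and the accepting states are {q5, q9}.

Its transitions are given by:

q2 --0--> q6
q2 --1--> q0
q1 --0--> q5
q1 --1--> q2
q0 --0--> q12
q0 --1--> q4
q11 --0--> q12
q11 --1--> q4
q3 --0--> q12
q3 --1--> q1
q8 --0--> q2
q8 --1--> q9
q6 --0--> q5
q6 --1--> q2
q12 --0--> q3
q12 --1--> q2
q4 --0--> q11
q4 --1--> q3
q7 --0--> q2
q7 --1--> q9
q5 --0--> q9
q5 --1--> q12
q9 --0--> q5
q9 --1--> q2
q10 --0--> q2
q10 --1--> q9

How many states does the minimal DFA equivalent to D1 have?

9

First remove the unreachable states {q8,q10}; 11 states remain.
Initial partition by acceptance: {q5,q9} | {q0,q1,q2,q3,q4,q6,q7,q11,q12}.
Split {q0,q1,q2,q3,q4,q6,q7,q11,q12} by δ(·,0) → {q0,q2,q3,q4,q7,q11,q12} and {q1,q6}.
Refine {q0,q2,q3,q4,q7,q11,q12} on symbol 0: members go to different blocks, giving {q0,q3,q4,q7,q11,q12} and {q2}.
Split {q5,q9} by δ(·,1) → {q5} and {q9}.
Split {q0,q3,q4,q7,q11,q12} by δ(·,0) → {q0,q3,q4,q11,q12} and {q7}.
Refine {q0,q3,q4,q11,q12} on symbol 1: members go to different blocks, giving {q0,q4,q11} and {q3} and {q12}.
On input 0, block {q0,q4,q11} splits into {q0,q11} and {q4}.
The partition is now stable with 9 blocks: {q5} | {q0,q11} | {q1,q6} | {q2} | {q9} | {q7} | {q3} | {q12} | {q4}.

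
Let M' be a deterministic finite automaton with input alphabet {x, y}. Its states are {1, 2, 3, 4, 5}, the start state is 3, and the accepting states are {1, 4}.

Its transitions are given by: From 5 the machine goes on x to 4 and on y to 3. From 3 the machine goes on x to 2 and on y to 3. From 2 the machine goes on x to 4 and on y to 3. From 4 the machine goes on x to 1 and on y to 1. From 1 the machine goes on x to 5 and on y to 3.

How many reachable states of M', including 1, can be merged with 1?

1

P0 = {1,4} | {2,3,5}.
Refine {1,4} on symbol x: members go to different blocks, giving {1} and {4}.
Refine {2,3,5} on symbol x: members go to different blocks, giving {2,5} and {3}.
The partition is now stable with 4 blocks: {1} | {2,5} | {4} | {3}.
State 1 belongs to the block {1}, which has 1 states.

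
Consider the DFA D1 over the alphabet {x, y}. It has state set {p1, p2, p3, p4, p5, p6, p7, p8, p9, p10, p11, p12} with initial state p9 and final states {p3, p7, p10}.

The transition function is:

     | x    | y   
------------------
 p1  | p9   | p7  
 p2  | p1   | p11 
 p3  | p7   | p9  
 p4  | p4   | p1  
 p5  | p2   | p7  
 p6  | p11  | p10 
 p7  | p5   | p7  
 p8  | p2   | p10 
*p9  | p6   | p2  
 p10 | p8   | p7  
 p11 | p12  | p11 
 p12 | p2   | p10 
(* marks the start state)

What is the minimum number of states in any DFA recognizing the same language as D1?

States {p3,p4} cannot be reached from the start state, so discard them.
Start with accepting vs non-accepting: {p7,p10} | {p1,p2,p5,p6,p8,p9,p11,p12}.
Refine {p1,p2,p5,p6,p8,p9,p11,p12} on symbol y: members go to different blocks, giving {p1,p5,p6,p8,p12} and {p2,p9,p11}.
No further refinement is possible. Final partition (3 blocks): {p7,p10} | {p1,p5,p6,p8,p12} | {p2,p9,p11}.

3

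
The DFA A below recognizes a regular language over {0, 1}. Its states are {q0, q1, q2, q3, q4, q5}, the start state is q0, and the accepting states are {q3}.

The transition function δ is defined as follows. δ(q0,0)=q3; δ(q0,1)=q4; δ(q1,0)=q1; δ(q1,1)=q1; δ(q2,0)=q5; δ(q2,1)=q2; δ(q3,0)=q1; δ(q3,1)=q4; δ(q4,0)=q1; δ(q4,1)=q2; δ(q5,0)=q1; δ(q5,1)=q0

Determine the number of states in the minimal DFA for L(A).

6

All states are reachable from the start state.
P0 = {q3} | {q0,q1,q2,q4,q5}.
Split {q0,q1,q2,q4,q5} by δ(·,0) → {q1,q2,q4,q5} and {q0}.
Split {q1,q2,q4,q5} by δ(·,1) → {q1,q2,q4} and {q5}.
Refine {q1,q2,q4} on symbol 0: members go to different blocks, giving {q1,q4} and {q2}.
Refine {q1,q4} on symbol 1: members go to different blocks, giving {q1} and {q4}.
No further refinement is possible. Final partition (6 blocks): {q3} | {q1} | {q0} | {q5} | {q2} | {q4}.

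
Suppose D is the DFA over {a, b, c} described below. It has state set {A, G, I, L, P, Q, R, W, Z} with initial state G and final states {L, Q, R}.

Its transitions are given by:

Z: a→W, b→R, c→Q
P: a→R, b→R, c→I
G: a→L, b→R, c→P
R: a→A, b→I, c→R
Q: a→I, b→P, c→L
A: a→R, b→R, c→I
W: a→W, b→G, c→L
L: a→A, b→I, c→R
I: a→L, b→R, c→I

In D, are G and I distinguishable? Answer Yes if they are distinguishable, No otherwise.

States {Q,W,Z} cannot be reached from the start state, so discard them.
Initial partition by acceptance: {L,R} | {A,G,I,P}.
The partition is now stable with 2 blocks: {L,R} | {A,G,I,P}.
G and I lie in the same block of the stable partition, so they are equivalent — no string distinguishes them.

No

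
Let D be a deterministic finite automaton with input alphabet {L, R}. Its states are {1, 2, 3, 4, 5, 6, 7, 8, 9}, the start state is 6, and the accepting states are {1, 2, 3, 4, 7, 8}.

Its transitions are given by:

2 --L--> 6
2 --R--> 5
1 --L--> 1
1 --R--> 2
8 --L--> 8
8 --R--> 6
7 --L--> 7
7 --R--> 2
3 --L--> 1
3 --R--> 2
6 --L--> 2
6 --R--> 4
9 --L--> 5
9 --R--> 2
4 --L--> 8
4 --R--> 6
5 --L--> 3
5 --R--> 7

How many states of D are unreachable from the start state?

Starting at 6 and following transitions, the reachable set is {1, 2, 3, 4, 5, 6, 7, 8}. That leaves 9 unreachable — 1 in total.

1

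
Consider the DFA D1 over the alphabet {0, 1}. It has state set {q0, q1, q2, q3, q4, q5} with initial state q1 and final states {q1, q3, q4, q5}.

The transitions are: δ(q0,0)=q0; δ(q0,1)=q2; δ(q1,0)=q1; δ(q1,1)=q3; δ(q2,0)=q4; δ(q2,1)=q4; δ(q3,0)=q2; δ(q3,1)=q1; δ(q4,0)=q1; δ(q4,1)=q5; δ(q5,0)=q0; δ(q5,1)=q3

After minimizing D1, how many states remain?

6

P0 = {q1,q3,q4,q5} | {q0,q2}.
On input 0, block {q1,q3,q4,q5} splits into {q1,q4} and {q3,q5}.
Split {q0,q2} by δ(·,0) → {q0} and {q2}.
On input 0, block {q3,q5} splits into {q3} and {q5}.
Split {q1,q4} by δ(·,1) → {q1} and {q4}.
Stable partition: {q1} | {q0} | {q3} | {q2} | {q5} | {q4} — 6 equivalence classes.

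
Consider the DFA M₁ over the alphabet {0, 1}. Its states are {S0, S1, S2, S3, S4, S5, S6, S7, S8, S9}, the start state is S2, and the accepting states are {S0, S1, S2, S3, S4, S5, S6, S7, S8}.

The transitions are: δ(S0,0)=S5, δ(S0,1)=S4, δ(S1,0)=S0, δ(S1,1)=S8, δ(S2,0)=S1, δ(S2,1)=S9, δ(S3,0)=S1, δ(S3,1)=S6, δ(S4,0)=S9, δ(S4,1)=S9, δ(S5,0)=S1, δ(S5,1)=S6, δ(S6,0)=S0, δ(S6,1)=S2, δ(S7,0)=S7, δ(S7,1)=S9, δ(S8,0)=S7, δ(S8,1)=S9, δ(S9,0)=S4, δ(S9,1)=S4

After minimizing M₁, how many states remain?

8

Reachable states from the start: {S0,S1,S2,S4,S5,S6,S7,S8,S9}. Unreachable: {S3} — drop them.
Initial partition by acceptance: {S0,S1,S2,S4,S5,S6,S7,S8} | {S9}.
Refine {S0,S1,S2,S4,S5,S6,S7,S8} on symbol 0: members go to different blocks, giving {S0,S1,S2,S5,S6,S7,S8} and {S4}.
Refine {S0,S1,S2,S5,S6,S7,S8} on symbol 1: members go to different blocks, giving {S1,S5,S6} and {S2,S7,S8} and {S0}.
Refine {S1,S5,S6} on symbol 0: members go to different blocks, giving {S1,S6} and {S5}.
Refine {S2,S7,S8} on symbol 0: members go to different blocks, giving {S7,S8} and {S2}.
Refine {S1,S6} on symbol 1: members go to different blocks, giving {S1} and {S6}.
Stable partition: {S1} | {S9} | {S4} | {S7,S8} | {S0} | {S5} | {S2} | {S6} — 8 equivalence classes.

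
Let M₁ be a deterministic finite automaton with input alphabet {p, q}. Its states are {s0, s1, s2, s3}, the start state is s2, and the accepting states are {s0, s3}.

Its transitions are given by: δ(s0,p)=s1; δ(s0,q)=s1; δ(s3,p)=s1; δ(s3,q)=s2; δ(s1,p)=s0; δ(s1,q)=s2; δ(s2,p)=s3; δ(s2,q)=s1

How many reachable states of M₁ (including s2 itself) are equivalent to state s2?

2

Initial partition by acceptance: {s0,s3} | {s1,s2}.
The partition is now stable with 2 blocks: {s0,s3} | {s1,s2}.
The equivalence class containing s2 is {s1,s2}, of size 2.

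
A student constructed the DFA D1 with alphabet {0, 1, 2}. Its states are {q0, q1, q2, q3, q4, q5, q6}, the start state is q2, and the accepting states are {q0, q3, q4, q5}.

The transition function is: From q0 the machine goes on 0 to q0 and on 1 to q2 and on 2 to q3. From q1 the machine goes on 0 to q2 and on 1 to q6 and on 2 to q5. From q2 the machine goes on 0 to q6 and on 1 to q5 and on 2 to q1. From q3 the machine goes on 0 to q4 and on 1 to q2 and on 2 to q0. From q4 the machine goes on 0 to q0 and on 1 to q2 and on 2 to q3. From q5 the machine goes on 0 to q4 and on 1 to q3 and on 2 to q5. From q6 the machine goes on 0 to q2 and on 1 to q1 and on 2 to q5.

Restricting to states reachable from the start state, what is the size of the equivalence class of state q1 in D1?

All states are reachable from the start state.
P0 = {q0,q3,q4,q5} | {q1,q2,q6}.
Refine {q0,q3,q4,q5} on symbol 1: members go to different blocks, giving {q0,q3,q4} and {q5}.
Split {q1,q2,q6} by δ(·,1) → {q1,q6} and {q2}.
No further refinement is possible. Final partition (4 blocks): {q0,q3,q4} | {q1,q6} | {q5} | {q2}.
The equivalence class containing q1 is {q1,q6}, of size 2.

2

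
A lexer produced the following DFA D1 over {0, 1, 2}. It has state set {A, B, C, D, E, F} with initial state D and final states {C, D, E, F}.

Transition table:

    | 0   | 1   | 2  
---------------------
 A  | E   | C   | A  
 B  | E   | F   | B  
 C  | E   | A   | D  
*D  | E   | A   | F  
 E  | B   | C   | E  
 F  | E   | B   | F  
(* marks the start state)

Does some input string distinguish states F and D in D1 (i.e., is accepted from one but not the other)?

No

P0 = {C,D,E,F} | {A,B}.
Refine {C,D,E,F} on symbol 0: members go to different blocks, giving {C,D,F} and {E}.
No further refinement is possible. Final partition (3 blocks): {C,D,F} | {A,B} | {E}.
F and D lie in the same block of the stable partition, so they are equivalent — no string distinguishes them.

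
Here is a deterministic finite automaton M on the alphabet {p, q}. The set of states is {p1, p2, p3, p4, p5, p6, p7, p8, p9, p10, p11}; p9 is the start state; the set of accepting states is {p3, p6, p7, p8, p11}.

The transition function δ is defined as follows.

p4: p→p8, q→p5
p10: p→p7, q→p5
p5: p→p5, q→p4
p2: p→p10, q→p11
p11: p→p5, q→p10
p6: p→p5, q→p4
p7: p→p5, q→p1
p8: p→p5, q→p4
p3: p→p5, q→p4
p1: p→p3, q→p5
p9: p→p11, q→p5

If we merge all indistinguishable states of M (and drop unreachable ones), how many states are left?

Reachable states from the start: {p1,p3,p4,p5,p7,p8,p9,p10,p11}. Unreachable: {p2,p6} — drop them.
Initial partition by acceptance: {p3,p7,p8,p11} | {p1,p4,p5,p9,p10}.
Split {p1,p4,p5,p9,p10} by δ(·,p) → {p1,p4,p9,p10} and {p5}.
Stable partition: {p3,p7,p8,p11} | {p1,p4,p9,p10} | {p5} — 3 equivalence classes.

3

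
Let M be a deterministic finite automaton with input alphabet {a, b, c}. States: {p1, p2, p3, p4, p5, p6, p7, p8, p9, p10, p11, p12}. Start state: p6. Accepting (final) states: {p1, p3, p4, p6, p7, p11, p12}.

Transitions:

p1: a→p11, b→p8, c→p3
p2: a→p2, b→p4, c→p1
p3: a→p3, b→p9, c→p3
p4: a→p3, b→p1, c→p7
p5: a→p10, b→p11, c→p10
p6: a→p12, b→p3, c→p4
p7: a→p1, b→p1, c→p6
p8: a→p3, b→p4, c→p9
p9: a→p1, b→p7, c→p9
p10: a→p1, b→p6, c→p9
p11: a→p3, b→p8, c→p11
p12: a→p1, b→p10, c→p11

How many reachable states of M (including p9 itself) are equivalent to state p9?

States {p2,p5} cannot be reached from the start state, so discard them.
P0 = {p1,p3,p4,p6,p7,p11,p12} | {p8,p9,p10}.
Split {p1,p3,p4,p6,p7,p11,p12} by δ(·,b) → {p1,p3,p11,p12} and {p4,p6,p7}.
The partition is now stable with 3 blocks: {p1,p3,p11,p12} | {p8,p9,p10} | {p4,p6,p7}.
State p9 belongs to the block {p8,p9,p10}, which has 3 states.

3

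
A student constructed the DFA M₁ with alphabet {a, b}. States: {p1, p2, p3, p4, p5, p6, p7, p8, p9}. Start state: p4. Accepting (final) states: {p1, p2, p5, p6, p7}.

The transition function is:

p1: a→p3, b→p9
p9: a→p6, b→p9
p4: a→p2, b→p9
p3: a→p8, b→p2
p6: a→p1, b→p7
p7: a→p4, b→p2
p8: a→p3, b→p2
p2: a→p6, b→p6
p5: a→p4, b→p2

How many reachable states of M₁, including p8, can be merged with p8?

2

States {p5} cannot be reached from the start state, so discard them.
P0 = {p1,p2,p6,p7} | {p3,p4,p8,p9}.
Refine {p1,p2,p6,p7} on symbol a: members go to different blocks, giving {p1,p7} and {p2,p6}.
Refine {p1,p7} on symbol b: members go to different blocks, giving {p1} and {p7}.
On input a, block {p3,p4,p8,p9} splits into {p3,p8} and {p4,p9}.
Split {p2,p6} by δ(·,a) → {p2} and {p6}.
On input a, block {p4,p9} splits into {p4} and {p9}.
Stable partition: {p1} | {p3,p8} | {p2} | {p7} | {p4} | {p6} | {p9} — 7 equivalence classes.
State p8 belongs to the block {p3,p8}, which has 2 states.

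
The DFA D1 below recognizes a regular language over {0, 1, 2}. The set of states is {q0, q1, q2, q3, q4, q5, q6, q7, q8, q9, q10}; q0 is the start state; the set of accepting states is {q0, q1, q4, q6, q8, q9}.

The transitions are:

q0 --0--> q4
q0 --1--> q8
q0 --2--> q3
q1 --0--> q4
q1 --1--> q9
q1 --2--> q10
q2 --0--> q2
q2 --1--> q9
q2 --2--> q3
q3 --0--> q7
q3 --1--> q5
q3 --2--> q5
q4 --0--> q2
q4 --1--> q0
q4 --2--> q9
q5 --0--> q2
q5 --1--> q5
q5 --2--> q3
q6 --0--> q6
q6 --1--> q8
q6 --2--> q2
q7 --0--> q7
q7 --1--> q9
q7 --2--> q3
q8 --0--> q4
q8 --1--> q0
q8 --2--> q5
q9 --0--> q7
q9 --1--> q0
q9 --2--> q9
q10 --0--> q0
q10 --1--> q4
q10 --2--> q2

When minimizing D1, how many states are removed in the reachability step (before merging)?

No path from q0 leads to q1, q6, q10; the other 8 states are all reachable.

3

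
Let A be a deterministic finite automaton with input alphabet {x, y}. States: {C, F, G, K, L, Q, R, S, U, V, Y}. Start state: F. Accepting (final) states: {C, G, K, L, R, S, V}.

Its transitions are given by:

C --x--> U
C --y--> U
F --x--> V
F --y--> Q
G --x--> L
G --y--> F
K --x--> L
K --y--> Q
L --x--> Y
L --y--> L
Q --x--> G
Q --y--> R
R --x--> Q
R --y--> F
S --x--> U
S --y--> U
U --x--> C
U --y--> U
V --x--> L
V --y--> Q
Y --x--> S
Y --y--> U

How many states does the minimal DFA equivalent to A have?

8

Reachable states from the start: {C,F,G,L,Q,R,S,U,V,Y}. Unreachable: {K} — drop them.
Initial partition by acceptance: {C,G,L,R,S,V} | {F,Q,U,Y}.
Split {C,G,L,R,S,V} by δ(·,x) → {C,L,R,S} and {G,V}.
Refine {C,L,R,S} on symbol y: members go to different blocks, giving {C,R,S} and {L}.
Refine {F,Q,U,Y} on symbol x: members go to different blocks, giving {F,Q} and {U,Y}.
Split {C,R,S} by δ(·,x) → {C,S} and {R}.
Refine {F,Q} on symbol y: members go to different blocks, giving {F} and {Q}.
Refine {G,V} on symbol y: members go to different blocks, giving {G} and {V}.
No further refinement is possible. Final partition (8 blocks): {C,S} | {F} | {G} | {L} | {U,Y} | {R} | {Q} | {V}.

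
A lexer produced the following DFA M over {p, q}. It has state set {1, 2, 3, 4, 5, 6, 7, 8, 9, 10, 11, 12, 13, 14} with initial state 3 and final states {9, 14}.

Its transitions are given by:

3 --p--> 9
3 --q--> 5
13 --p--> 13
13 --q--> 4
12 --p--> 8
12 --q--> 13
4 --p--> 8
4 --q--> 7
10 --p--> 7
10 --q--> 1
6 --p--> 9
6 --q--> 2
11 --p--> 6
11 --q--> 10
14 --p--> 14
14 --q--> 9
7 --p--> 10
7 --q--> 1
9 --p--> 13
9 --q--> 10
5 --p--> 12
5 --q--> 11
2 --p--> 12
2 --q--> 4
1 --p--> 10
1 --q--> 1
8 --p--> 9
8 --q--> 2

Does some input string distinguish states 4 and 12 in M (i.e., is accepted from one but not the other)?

First remove the unreachable states {14}; 13 states remain.
Initial partition by acceptance: {9} | {1,2,3,4,5,6,7,8,10,11,12,13}.
On input p, block {1,2,3,4,5,6,7,8,10,11,12,13} splits into {1,2,4,5,7,10,11,12,13} and {3,6,8}.
Split {1,2,4,5,7,10,11,12,13} by δ(·,p) → {1,2,5,7,10,13} and {4,11,12}.
Split {1,2,5,7,10,13} by δ(·,p) → {1,7,10,13} and {2,5}.
Refine {1,7,10,13} on symbol q: members go to different blocks, giving {1,7,10} and {13}.
Refine {4,11,12} on symbol q: members go to different blocks, giving {4,11} and {12}.
The partition is now stable with 7 blocks: {9} | {1,7,10} | {3,6,8} | {4,11} | {2,5} | {13} | {12}.
4 and 12 end up in different blocks, so they are distinguishable. For instance, the string 'qqpp' is accepted from only 12.

Yes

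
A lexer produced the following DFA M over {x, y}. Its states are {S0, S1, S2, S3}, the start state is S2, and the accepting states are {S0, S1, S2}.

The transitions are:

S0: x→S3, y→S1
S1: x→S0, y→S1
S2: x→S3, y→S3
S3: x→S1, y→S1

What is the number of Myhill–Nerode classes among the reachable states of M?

4

P0 = {S0,S1,S2} | {S3}.
Split {S0,S1,S2} by δ(·,x) → {S0,S2} and {S1}.
Refine {S0,S2} on symbol y: members go to different blocks, giving {S0} and {S2}.
The partition is now stable with 4 blocks: {S0} | {S3} | {S1} | {S2}.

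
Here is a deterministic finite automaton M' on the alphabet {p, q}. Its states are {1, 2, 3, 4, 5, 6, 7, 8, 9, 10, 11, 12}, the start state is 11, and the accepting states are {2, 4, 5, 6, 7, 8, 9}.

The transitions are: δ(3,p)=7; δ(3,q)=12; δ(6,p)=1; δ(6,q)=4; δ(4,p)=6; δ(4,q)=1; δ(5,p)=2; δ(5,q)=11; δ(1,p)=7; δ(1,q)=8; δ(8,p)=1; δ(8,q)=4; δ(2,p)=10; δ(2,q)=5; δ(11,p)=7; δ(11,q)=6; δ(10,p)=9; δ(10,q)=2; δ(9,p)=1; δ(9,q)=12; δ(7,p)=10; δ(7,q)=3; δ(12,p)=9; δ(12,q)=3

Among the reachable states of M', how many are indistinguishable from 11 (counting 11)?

Initial partition by acceptance: {2,4,5,6,7,8,9} | {1,3,10,11,12}.
Split {2,4,5,6,7,8,9} by δ(·,p) → {2,6,7,8,9} and {4,5}.
Refine {2,6,7,8,9} on symbol q: members go to different blocks, giving {2,6,8} and {7,9}.
Refine {1,3,10,11,12} on symbol q: members go to different blocks, giving {1,10,11} and {3,12}.
The partition is now stable with 5 blocks: {2,6,8} | {1,10,11} | {4,5} | {7,9} | {3,12}.
The equivalence class containing 11 is {1,10,11}, of size 3.

3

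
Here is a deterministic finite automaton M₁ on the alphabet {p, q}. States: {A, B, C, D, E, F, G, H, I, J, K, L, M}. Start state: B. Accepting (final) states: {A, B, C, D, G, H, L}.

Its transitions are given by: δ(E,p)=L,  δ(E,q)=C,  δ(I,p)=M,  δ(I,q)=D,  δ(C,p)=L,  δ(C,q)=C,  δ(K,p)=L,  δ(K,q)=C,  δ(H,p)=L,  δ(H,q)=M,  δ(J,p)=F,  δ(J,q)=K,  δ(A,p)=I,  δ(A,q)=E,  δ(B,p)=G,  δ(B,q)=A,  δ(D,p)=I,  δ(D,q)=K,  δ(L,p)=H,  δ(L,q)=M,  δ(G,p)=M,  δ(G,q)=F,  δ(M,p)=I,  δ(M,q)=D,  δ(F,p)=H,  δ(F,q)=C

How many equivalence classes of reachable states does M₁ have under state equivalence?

First remove the unreachable states {J}; 12 states remain.
Start with accepting vs non-accepting: {A,B,C,D,G,H,L} | {E,F,I,K,M}.
Refine {A,B,C,D,G,H,L} on symbol p: members go to different blocks, giving {B,C,H,L} and {A,D,G}.
On input p, block {B,C,H,L} splits into {C,H,L} and {B}.
On input q, block {C,H,L} splits into {H,L} and {C}.
On input p, block {E,F,I,K,M} splits into {E,F,K} and {I,M}.
Stable partition: {H,L} | {E,F,K} | {A,D,G} | {B} | {C} | {I,M} — 6 equivalence classes.

6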